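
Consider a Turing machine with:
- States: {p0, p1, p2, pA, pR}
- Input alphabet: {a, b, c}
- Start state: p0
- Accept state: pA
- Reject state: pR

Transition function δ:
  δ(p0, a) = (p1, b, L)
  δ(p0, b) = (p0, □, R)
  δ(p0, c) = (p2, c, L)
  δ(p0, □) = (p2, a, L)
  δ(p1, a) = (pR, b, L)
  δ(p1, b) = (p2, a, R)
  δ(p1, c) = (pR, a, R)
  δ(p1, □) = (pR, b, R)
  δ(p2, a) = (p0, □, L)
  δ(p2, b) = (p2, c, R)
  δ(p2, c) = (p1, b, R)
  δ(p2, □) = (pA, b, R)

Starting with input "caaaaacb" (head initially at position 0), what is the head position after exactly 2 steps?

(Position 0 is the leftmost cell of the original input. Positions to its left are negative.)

Execution trace (head position shown):
Step 0: [p0]caaaaacb  (head at position 0)
Step 1: move left → [p2]□caaaaacb  (head at position -1)
Step 2: move right → b[pA]caaaaacb  (head at position 0)

After 2 steps, the head is at position 0.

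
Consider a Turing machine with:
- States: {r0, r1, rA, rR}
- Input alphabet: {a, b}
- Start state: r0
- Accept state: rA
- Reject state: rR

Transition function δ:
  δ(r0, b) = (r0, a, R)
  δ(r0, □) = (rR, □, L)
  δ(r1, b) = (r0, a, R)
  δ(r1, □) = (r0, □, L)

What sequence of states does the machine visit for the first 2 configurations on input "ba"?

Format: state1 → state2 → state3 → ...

Execution trace:
Initial: [r0]ba
Step 1: δ(r0, b) = (r0, a, R) → a[r0]a

No transition is defined for δ(r0, a). By convention the machine halts and rejects.

State sequence: r0 → r0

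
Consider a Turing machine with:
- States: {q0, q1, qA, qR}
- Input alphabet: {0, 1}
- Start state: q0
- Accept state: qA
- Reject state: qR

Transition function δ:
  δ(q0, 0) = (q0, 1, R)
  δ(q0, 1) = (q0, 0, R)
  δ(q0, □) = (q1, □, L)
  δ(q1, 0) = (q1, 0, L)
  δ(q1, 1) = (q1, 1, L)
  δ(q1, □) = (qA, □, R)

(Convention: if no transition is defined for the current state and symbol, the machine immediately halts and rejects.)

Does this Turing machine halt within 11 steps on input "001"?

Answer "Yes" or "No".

Execution trace:
Initial: [q0]001
Step 1: δ(q0, 0) = (q0, 1, R) → 1[q0]01
Step 2: δ(q0, 0) = (q0, 1, R) → 11[q0]1
Step 3: δ(q0, 1) = (q0, 0, R) → 110[q0]□
Step 4: δ(q0, □) = (q1, □, L) → 11[q1]0□
Step 5: δ(q1, 0) = (q1, 0, L) → 1[q1]10□
Step 6: δ(q1, 1) = (q1, 1, L) → [q1]110□
Step 7: δ(q1, 1) = (q1, 1, L) → [q1]□110□
Step 8: δ(q1, □) = (qA, □, R) → □[qA]110□

The machine reaches the accept state qA and halts.
The machine halted after 8 steps (within the 11-step bound).

Answer: Yes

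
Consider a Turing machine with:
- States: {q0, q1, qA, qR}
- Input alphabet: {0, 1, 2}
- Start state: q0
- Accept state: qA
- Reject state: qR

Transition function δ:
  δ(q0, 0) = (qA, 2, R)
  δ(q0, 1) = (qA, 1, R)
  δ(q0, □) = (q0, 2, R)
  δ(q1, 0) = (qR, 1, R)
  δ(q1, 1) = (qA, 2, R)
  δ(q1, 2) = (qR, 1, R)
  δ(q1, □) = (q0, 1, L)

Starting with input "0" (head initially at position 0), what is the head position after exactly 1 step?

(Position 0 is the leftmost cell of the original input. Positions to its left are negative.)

Execution trace (head position shown):
Step 0: [q0]0  (head at position 0)
Step 1: move right → 2[qA]□  (head at position 1)

After 1 step, the head is at position 1.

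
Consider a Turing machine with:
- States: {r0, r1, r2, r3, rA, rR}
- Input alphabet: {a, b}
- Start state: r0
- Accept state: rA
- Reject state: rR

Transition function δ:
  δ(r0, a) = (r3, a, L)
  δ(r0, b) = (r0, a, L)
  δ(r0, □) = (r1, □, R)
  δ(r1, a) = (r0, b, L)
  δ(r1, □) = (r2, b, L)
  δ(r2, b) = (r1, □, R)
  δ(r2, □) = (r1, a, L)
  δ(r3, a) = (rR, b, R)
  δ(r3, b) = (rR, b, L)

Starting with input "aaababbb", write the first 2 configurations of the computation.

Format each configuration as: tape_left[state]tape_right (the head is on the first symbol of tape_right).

Transitions applied:
Step 1: δ(r0, a) = (r3, a, L)

The first 2 configurations are:
[r0]aaababbb ⊢ [r3]□aaababbb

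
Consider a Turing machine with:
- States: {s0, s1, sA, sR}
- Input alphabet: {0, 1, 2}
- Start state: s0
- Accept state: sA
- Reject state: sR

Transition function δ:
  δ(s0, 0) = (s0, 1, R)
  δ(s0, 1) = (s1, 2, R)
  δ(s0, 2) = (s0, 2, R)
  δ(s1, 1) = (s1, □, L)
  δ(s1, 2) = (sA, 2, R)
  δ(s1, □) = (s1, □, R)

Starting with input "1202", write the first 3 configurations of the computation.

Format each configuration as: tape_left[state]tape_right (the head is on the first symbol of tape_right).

Transitions applied:
Step 1: δ(s0, 1) = (s1, 2, R)
Step 2: δ(s1, 2) = (sA, 2, R)

The first 3 configurations are:
[s0]1202 ⊢ 2[s1]202 ⊢ 22[sA]02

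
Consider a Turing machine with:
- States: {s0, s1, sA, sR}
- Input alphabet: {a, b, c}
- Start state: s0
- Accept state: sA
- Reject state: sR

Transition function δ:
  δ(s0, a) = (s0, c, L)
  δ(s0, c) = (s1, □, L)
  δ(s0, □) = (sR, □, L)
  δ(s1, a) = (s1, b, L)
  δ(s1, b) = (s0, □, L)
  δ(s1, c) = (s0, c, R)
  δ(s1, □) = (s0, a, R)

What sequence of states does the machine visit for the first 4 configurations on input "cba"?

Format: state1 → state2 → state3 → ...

Execution trace:
Initial: [s0]cba
Step 1: δ(s0, c) = (s1, □, L) → [s1]□□ba
Step 2: δ(s1, □) = (s0, a, R) → a[s0]□ba
Step 3: δ(s0, □) = (sR, □, L) → [sR]a□ba

The machine reaches the reject state sR and halts.

State sequence: s0 → s1 → s0 → sR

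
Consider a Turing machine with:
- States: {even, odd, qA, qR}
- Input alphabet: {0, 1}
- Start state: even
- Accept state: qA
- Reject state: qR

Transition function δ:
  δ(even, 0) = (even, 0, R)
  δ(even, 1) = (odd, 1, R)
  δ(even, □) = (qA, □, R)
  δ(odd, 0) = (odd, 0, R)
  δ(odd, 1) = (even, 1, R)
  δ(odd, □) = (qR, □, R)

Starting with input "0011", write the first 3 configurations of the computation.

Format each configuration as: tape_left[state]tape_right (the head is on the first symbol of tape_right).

Transitions applied:
Step 1: δ(even, 0) = (even, 0, R)
Step 2: δ(even, 0) = (even, 0, R)

The first 3 configurations are:
[even]0011 ⊢ 0[even]011 ⊢ 00[even]11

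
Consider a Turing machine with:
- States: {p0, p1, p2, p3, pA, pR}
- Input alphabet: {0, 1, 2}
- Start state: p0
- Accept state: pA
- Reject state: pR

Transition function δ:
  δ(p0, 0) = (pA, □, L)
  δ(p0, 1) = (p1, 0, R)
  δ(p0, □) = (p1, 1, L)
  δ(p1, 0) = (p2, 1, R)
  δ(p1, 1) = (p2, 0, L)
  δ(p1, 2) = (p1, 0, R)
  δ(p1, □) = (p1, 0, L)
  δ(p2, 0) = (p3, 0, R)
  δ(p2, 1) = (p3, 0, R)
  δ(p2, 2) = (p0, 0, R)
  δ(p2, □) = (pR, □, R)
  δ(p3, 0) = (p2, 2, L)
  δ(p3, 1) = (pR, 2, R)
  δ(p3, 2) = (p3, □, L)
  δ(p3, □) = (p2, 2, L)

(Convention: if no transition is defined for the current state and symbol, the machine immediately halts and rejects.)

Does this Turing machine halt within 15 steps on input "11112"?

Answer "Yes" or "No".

Execution trace:
Initial: [p0]11112
Step 1: δ(p0, 1) = (p1, 0, R) → 0[p1]1112
Step 2: δ(p1, 1) = (p2, 0, L) → [p2]00112
Step 3: δ(p2, 0) = (p3, 0, R) → 0[p3]0112
Step 4: δ(p3, 0) = (p2, 2, L) → [p2]02112
Step 5: δ(p2, 0) = (p3, 0, R) → 0[p3]2112
Step 6: δ(p3, 2) = (p3, □, L) → [p3]0□112
Step 7: δ(p3, 0) = (p2, 2, L) → [p2]□2□112
Step 8: δ(p2, □) = (pR, □, R) → □[pR]2□112

The machine reaches the reject state pR and halts.
The machine halted after 8 steps (within the 15-step bound).

Answer: Yes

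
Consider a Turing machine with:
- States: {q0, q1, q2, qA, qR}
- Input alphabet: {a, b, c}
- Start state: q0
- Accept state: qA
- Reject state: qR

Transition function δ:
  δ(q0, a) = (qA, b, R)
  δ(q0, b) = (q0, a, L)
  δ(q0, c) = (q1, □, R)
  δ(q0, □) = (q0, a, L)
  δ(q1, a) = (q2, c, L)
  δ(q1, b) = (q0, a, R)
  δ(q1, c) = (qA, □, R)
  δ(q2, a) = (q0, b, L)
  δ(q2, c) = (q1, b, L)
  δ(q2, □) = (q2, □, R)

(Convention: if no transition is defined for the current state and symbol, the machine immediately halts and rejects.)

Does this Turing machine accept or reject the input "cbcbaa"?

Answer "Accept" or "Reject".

Execution trace:
Initial: [q0]cbcbaa
Step 1: δ(q0, c) = (q1, □, R) → □[q1]bcbaa
Step 2: δ(q1, b) = (q0, a, R) → □a[q0]cbaa
Step 3: δ(q0, c) = (q1, □, R) → □a□[q1]baa
Step 4: δ(q1, b) = (q0, a, R) → □a□a[q0]aa
Step 5: δ(q0, a) = (qA, b, R) → □a□ab[qA]a

The machine reaches the accept state qA and halts.

Answer: Accept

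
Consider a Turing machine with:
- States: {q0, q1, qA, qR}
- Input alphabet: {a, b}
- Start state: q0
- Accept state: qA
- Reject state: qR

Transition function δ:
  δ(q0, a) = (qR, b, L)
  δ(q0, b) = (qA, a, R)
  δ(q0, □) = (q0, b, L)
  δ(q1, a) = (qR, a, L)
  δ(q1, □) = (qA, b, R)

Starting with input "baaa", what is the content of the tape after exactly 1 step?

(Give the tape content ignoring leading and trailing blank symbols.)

Execution trace:
Initial: [q0]baaa
Step 1: δ(q0, b) = (qA, a, R) → a[qA]aaa

The machine reaches the accept state qA and halts.

After 1 step, the tape (ignoring leading/trailing blanks) is: aaaa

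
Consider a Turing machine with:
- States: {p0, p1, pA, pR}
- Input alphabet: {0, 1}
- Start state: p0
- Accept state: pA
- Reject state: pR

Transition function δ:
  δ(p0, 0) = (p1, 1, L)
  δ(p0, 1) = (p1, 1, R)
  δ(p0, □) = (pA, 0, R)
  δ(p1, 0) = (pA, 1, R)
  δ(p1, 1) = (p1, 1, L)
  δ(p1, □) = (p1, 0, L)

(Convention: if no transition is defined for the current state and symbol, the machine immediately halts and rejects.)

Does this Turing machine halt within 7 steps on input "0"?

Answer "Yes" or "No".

Execution trace:
Initial: [p0]0
Step 1: δ(p0, 0) = (p1, 1, L) → [p1]□1
Step 2: δ(p1, □) = (p1, 0, L) → [p1]□01
Step 3: δ(p1, □) = (p1, 0, L) → [p1]□001
Step 4: δ(p1, □) = (p1, 0, L) → [p1]□0001
Step 5: δ(p1, □) = (p1, 0, L) → [p1]□00001
Step 6: δ(p1, □) = (p1, 0, L) → [p1]□000001
Step 7: δ(p1, □) = (p1, 0, L) → [p1]□0000001

The machine has not reached a halting state after 7 steps.
The machine did not halt within the 7-step bound.

Answer: No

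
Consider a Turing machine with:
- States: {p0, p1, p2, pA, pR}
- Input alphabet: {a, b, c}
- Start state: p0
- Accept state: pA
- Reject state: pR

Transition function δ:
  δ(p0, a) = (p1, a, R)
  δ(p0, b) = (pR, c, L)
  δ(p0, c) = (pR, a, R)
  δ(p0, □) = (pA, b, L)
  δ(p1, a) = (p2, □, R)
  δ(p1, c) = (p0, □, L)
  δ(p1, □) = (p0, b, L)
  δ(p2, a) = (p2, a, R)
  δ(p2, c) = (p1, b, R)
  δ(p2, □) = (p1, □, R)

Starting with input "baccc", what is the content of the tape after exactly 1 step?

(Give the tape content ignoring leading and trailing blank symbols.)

Execution trace:
Initial: [p0]baccc
Step 1: δ(p0, b) = (pR, c, L) → [pR]□caccc

The machine reaches the reject state pR and halts.

After 1 step, the tape (ignoring leading/trailing blanks) is: caccc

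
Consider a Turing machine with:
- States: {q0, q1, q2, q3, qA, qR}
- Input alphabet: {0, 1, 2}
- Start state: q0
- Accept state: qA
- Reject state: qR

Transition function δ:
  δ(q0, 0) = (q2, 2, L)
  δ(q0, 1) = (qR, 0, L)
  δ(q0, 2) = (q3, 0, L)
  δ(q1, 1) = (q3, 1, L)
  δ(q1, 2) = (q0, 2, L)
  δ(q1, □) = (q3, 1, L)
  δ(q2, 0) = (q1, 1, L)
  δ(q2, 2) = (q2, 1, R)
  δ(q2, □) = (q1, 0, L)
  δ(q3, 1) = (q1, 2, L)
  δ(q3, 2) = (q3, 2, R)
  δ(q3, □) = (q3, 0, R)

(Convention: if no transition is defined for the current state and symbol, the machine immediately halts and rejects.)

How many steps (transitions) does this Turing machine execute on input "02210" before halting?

Execution trace:
Initial: [q0]02210
Step 1: δ(q0, 0) = (q2, 2, L) → [q2]□22210
Step 2: δ(q2, □) = (q1, 0, L) → [q1]□022210
Step 3: δ(q1, □) = (q3, 1, L) → [q3]□1022210
Step 4: δ(q3, □) = (q3, 0, R) → 0[q3]1022210
Step 5: δ(q3, 1) = (q1, 2, L) → [q1]02022210

No transition is defined for δ(q1, 0). By convention the machine halts and rejects.

The machine executed 5 steps before halting.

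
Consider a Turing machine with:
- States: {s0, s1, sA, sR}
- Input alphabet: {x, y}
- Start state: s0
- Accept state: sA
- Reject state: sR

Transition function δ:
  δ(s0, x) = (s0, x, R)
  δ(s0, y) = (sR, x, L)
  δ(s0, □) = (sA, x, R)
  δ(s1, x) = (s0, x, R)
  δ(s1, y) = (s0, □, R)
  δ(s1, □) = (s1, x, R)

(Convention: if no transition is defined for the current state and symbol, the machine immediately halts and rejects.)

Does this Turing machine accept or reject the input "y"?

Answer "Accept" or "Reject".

Execution trace:
Initial: [s0]y
Step 1: δ(s0, y) = (sR, x, L) → [sR]□x

The machine reaches the reject state sR and halts.

Answer: Reject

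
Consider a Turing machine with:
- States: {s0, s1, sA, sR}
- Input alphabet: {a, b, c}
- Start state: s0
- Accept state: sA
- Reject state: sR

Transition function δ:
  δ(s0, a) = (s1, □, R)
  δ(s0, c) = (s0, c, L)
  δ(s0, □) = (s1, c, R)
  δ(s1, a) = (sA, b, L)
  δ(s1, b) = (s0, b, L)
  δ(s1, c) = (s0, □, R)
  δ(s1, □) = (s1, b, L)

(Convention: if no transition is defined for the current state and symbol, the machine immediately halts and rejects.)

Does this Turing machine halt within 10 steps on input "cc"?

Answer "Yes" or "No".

Execution trace:
Initial: [s0]cc
Step 1: δ(s0, c) = (s0, c, L) → [s0]□cc
Step 2: δ(s0, □) = (s1, c, R) → c[s1]cc
Step 3: δ(s1, c) = (s0, □, R) → c□[s0]c
Step 4: δ(s0, c) = (s0, c, L) → c[s0]□c
Step 5: δ(s0, □) = (s1, c, R) → cc[s1]c
Step 6: δ(s1, c) = (s0, □, R) → cc□[s0]□
Step 7: δ(s0, □) = (s1, c, R) → cc□c[s1]□
Step 8: δ(s1, □) = (s1, b, L) → cc□[s1]cb
Step 9: δ(s1, c) = (s0, □, R) → cc□□[s0]b

No transition is defined for δ(s0, b). By convention the machine halts and rejects.
The machine halted after 9 steps (within the 10-step bound).

Answer: Yes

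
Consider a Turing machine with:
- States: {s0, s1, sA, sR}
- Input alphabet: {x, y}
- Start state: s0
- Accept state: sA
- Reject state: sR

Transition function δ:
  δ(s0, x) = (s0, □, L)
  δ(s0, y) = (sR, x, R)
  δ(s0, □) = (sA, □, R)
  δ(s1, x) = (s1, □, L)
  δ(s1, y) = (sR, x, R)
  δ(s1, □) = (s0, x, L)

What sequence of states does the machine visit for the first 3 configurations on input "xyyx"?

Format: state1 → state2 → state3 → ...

Execution trace:
Initial: [s0]xyyx
Step 1: δ(s0, x) = (s0, □, L) → [s0]□□yyx
Step 2: δ(s0, □) = (sA, □, R) → □[sA]□yyx

The machine reaches the accept state sA and halts.

State sequence: s0 → s0 → sA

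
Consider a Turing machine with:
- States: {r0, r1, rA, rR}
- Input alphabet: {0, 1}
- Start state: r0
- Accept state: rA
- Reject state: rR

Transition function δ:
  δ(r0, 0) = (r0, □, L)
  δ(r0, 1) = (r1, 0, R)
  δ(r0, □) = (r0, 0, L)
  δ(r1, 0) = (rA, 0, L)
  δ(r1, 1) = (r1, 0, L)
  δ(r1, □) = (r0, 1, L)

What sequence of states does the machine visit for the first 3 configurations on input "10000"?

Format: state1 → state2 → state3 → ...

Execution trace:
Initial: [r0]10000
Step 1: δ(r0, 1) = (r1, 0, R) → 0[r1]0000
Step 2: δ(r1, 0) = (rA, 0, L) → [rA]00000

The machine reaches the accept state rA and halts.

State sequence: r0 → r1 → rA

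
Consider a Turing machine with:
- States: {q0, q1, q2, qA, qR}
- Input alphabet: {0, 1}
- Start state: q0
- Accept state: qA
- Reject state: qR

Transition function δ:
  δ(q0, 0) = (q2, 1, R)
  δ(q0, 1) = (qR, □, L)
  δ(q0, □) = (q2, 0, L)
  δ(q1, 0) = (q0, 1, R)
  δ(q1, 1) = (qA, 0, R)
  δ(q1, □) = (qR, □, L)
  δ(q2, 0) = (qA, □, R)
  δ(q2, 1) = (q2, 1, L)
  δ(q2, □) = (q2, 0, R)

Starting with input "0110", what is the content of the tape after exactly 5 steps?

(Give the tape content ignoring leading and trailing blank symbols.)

Execution trace:
Initial: [q0]0110
Step 1: δ(q0, 0) = (q2, 1, R) → 1[q2]110
Step 2: δ(q2, 1) = (q2, 1, L) → [q2]1110
Step 3: δ(q2, 1) = (q2, 1, L) → [q2]□1110
Step 4: δ(q2, □) = (q2, 0, R) → 0[q2]1110
Step 5: δ(q2, 1) = (q2, 1, L) → [q2]01110

After 5 steps, the tape (ignoring leading/trailing blanks) is: 01110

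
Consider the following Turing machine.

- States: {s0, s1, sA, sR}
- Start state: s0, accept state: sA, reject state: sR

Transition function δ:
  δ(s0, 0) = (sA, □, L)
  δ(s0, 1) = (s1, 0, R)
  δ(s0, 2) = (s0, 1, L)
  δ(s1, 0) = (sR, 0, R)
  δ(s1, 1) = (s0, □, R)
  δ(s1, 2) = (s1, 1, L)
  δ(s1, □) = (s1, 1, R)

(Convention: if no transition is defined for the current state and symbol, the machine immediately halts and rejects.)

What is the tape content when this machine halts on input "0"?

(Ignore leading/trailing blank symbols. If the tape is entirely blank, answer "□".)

Execution trace:
Initial: [s0]0
Step 1: δ(s0, 0) = (sA, □, L) → [sA]□□

The machine reaches the accept state sA and halts.

Final tape (ignoring leading/trailing blanks): □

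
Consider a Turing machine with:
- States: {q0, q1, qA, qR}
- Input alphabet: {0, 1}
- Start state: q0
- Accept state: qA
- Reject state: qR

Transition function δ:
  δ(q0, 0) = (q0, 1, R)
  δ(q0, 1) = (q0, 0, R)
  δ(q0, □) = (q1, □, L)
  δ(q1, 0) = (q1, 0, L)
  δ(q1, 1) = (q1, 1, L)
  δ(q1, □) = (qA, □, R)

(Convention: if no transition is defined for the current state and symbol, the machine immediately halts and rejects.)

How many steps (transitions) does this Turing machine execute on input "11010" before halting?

Execution trace:
Initial: [q0]11010
Step 1: δ(q0, 1) = (q0, 0, R) → 0[q0]1010
Step 2: δ(q0, 1) = (q0, 0, R) → 00[q0]010
Step 3: δ(q0, 0) = (q0, 1, R) → 001[q0]10
Step 4: δ(q0, 1) = (q0, 0, R) → 0010[q0]0
Step 5: δ(q0, 0) = (q0, 1, R) → 00101[q0]□
Step 6: δ(q0, □) = (q1, □, L) → 0010[q1]1□
Step 7: δ(q1, 1) = (q1, 1, L) → 001[q1]01□
Step 8: δ(q1, 0) = (q1, 0, L) → 00[q1]101□
Step 9: δ(q1, 1) = (q1, 1, L) → 0[q1]0101□
Step 10: δ(q1, 0) = (q1, 0, L) → [q1]00101□
Step 11: δ(q1, 0) = (q1, 0, L) → [q1]□00101□
Step 12: δ(q1, □) = (qA, □, R) → □[qA]00101□

The machine reaches the accept state qA and halts.

The machine executed 12 steps before halting.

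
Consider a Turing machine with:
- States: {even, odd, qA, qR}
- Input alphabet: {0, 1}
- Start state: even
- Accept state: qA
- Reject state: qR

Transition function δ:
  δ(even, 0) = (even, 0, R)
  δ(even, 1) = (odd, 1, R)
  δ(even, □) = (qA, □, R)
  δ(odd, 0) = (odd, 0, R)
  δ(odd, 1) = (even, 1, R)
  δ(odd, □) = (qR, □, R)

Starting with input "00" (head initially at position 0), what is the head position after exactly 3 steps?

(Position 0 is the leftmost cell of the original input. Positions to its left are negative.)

Execution trace (head position shown):
Step 0: [even]00  (head at position 0)
Step 1: move right → 0[even]0  (head at position 1)
Step 2: move right → 00[even]□  (head at position 2)
Step 3: move right → 00□[qA]□  (head at position 3)

After 3 steps, the head is at position 3.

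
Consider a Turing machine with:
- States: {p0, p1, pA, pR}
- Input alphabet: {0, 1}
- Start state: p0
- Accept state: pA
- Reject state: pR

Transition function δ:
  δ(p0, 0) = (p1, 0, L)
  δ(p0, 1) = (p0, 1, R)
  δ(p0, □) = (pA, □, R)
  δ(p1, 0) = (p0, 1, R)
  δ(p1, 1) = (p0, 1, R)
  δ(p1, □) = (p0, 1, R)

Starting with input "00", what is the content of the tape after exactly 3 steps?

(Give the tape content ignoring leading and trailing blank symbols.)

Execution trace:
Initial: [p0]00
Step 1: δ(p0, 0) = (p1, 0, L) → [p1]□00
Step 2: δ(p1, □) = (p0, 1, R) → 1[p0]00
Step 3: δ(p0, 0) = (p1, 0, L) → [p1]100

After 3 steps, the tape (ignoring leading/trailing blanks) is: 100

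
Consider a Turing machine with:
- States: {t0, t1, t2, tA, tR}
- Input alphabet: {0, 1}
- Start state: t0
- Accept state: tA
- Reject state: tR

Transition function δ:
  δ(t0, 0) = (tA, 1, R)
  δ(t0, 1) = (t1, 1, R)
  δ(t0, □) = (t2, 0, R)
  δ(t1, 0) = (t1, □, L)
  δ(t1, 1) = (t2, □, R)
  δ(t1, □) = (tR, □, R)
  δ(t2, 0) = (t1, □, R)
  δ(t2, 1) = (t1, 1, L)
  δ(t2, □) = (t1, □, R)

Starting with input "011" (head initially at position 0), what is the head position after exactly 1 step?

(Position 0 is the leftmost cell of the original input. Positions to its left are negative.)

Execution trace (head position shown):
Step 0: [t0]011  (head at position 0)
Step 1: move right → 1[tA]11  (head at position 1)

After 1 step, the head is at position 1.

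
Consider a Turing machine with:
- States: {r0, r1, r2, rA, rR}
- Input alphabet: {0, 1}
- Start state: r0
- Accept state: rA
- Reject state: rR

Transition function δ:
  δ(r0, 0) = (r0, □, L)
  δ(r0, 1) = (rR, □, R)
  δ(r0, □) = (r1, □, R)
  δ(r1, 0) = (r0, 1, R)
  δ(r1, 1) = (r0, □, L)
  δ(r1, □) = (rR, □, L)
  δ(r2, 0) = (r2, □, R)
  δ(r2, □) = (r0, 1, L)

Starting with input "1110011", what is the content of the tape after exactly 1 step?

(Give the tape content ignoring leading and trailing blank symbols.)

Execution trace:
Initial: [r0]1110011
Step 1: δ(r0, 1) = (rR, □, R) → □[rR]110011

The machine reaches the reject state rR and halts.

After 1 step, the tape (ignoring leading/trailing blanks) is: 110011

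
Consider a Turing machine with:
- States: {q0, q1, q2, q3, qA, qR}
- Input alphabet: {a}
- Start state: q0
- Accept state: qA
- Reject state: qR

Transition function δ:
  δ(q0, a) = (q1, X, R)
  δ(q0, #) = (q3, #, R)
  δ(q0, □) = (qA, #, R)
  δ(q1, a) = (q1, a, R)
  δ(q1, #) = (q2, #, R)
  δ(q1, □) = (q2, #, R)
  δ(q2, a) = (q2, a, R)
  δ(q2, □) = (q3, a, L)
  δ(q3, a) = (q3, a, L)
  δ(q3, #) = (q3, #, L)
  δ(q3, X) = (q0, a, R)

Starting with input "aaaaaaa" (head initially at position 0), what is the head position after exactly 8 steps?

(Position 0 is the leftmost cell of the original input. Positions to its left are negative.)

Execution trace (head position shown):
Step 0: [q0]aaaaaaa  (head at position 0)
Step 1: move right → X[q1]aaaaaa  (head at position 1)
Step 2: move right → Xa[q1]aaaaa  (head at position 2)
Step 3: move right → Xaa[q1]aaaa  (head at position 3)
Step 4: move right → Xaaa[q1]aaa  (head at position 4)
Step 5: move right → Xaaaa[q1]aa  (head at position 5)
Step 6: move right → Xaaaaa[q1]a  (head at position 6)
Step 7: move right → Xaaaaaa[q1]□  (head at position 7)
Step 8: move right → Xaaaaaa#[q2]□  (head at position 8)

After 8 steps, the head is at position 8.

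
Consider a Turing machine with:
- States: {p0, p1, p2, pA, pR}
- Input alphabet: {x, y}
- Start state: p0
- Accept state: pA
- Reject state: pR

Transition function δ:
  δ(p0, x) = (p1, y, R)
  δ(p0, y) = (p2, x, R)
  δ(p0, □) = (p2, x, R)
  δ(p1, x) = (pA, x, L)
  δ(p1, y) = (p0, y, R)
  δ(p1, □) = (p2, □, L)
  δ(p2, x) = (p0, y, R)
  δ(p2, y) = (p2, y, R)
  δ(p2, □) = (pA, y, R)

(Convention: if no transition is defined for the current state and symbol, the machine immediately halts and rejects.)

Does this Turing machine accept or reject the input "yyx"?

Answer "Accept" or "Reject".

Execution trace:
Initial: [p0]yyx
Step 1: δ(p0, y) = (p2, x, R) → x[p2]yx
Step 2: δ(p2, y) = (p2, y, R) → xy[p2]x
Step 3: δ(p2, x) = (p0, y, R) → xyy[p0]□
Step 4: δ(p0, □) = (p2, x, R) → xyyx[p2]□
Step 5: δ(p2, □) = (pA, y, R) → xyyxy[pA]□

The machine reaches the accept state pA and halts.

Answer: Accept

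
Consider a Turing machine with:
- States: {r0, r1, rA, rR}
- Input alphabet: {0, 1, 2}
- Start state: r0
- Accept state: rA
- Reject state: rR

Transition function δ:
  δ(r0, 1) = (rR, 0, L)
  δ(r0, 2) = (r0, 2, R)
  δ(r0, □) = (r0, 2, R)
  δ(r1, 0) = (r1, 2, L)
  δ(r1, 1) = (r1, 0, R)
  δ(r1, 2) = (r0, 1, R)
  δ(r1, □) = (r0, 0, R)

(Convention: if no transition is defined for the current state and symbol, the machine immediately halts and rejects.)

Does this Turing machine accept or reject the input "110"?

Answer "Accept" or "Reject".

Execution trace:
Initial: [r0]110
Step 1: δ(r0, 1) = (rR, 0, L) → [rR]□010

The machine reaches the reject state rR and halts.

Answer: Reject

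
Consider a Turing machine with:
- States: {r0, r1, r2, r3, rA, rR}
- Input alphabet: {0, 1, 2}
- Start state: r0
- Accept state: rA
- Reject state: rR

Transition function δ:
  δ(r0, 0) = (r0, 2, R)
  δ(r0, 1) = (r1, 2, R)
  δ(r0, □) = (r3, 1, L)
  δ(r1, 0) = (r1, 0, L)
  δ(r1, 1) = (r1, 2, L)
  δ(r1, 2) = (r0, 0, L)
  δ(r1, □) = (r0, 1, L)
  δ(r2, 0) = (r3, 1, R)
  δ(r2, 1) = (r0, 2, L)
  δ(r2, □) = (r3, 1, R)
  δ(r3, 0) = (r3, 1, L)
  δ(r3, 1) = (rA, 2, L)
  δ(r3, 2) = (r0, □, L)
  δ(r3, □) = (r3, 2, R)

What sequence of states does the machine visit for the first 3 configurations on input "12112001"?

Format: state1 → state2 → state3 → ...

Execution trace:
Initial: [r0]12112001
Step 1: δ(r0, 1) = (r1, 2, R) → 2[r1]2112001
Step 2: δ(r1, 2) = (r0, 0, L) → [r0]20112001

No transition is defined for δ(r0, 2). By convention the machine halts and rejects.

State sequence: r0 → r1 → r0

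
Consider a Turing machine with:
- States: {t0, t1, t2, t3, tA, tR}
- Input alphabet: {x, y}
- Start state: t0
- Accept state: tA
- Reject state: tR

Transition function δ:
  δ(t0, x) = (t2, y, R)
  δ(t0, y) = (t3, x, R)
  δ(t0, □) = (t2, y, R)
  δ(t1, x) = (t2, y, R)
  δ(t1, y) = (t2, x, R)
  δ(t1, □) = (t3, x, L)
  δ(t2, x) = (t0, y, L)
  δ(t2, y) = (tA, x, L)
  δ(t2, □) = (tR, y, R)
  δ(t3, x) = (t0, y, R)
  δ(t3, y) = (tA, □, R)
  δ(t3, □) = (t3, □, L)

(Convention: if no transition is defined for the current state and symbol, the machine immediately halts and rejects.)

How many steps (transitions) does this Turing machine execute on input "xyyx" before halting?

Execution trace:
Initial: [t0]xyyx
Step 1: δ(t0, x) = (t2, y, R) → y[t2]yyx
Step 2: δ(t2, y) = (tA, x, L) → [tA]yxyx

The machine reaches the accept state tA and halts.

The machine executed 2 steps before halting.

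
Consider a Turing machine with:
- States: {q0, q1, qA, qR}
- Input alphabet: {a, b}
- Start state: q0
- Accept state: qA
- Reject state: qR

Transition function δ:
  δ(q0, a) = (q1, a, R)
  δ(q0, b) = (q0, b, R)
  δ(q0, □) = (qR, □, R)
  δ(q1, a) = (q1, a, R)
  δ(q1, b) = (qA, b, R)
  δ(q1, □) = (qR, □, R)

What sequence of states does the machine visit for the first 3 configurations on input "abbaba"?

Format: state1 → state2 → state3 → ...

Execution trace:
Initial: [q0]abbaba
Step 1: δ(q0, a) = (q1, a, R) → a[q1]bbaba
Step 2: δ(q1, b) = (qA, b, R) → ab[qA]baba

The machine reaches the accept state qA and halts.

State sequence: q0 → q1 → qA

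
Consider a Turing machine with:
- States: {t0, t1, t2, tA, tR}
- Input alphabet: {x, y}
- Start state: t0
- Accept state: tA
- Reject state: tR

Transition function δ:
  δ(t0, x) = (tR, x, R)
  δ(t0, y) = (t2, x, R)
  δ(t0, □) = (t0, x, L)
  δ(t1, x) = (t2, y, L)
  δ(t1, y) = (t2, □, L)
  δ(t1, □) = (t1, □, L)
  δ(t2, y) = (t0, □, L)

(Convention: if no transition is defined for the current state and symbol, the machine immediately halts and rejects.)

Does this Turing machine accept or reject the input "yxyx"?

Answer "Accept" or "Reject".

Execution trace:
Initial: [t0]yxyx
Step 1: δ(t0, y) = (t2, x, R) → x[t2]xyx

No transition is defined for δ(t2, x). By convention the machine halts and rejects.

Answer: Reject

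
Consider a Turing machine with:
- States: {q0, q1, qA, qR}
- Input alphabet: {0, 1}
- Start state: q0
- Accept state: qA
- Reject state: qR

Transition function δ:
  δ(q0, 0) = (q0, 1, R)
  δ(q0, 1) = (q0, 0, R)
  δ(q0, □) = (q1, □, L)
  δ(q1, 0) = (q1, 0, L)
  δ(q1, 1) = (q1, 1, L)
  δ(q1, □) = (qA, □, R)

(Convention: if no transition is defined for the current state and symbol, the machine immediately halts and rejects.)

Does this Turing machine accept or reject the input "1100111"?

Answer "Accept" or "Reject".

Execution trace:
Initial: [q0]1100111
Step 1: δ(q0, 1) = (q0, 0, R) → 0[q0]100111
Step 2: δ(q0, 1) = (q0, 0, R) → 00[q0]00111
Step 3: δ(q0, 0) = (q0, 1, R) → 001[q0]0111
Step 4: δ(q0, 0) = (q0, 1, R) → 0011[q0]111
Step 5: δ(q0, 1) = (q0, 0, R) → 00110[q0]11
Step 6: δ(q0, 1) = (q0, 0, R) → 001100[q0]1
Step 7: δ(q0, 1) = (q0, 0, R) → 0011000[q0]□
Step 8: δ(q0, □) = (q1, □, L) → 001100[q1]0□
Step 9: δ(q1, 0) = (q1, 0, L) → 00110[q1]00□
Step 10: δ(q1, 0) = (q1, 0, L) → 0011[q1]000□
Step 11: δ(q1, 0) = (q1, 0, L) → 001[q1]1000□
Step 12: δ(q1, 1) = (q1, 1, L) → 00[q1]11000□
Step 13: δ(q1, 1) = (q1, 1, L) → 0[q1]011000□
Step 14: δ(q1, 0) = (q1, 0, L) → [q1]0011000□
Step 15: δ(q1, 0) = (q1, 0, L) → [q1]□0011000□
Step 16: δ(q1, □) = (qA, □, R) → □[qA]0011000□

The machine reaches the accept state qA and halts.

Answer: Accept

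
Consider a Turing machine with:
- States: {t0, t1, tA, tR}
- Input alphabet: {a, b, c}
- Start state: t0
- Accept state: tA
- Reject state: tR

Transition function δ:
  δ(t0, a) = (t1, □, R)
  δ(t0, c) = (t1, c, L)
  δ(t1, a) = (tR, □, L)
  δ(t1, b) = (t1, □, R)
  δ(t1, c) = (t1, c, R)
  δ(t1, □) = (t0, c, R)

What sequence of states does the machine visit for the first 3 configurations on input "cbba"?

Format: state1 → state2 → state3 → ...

Execution trace:
Initial: [t0]cbba
Step 1: δ(t0, c) = (t1, c, L) → [t1]□cbba
Step 2: δ(t1, □) = (t0, c, R) → c[t0]cbba

State sequence: t0 → t1 → t0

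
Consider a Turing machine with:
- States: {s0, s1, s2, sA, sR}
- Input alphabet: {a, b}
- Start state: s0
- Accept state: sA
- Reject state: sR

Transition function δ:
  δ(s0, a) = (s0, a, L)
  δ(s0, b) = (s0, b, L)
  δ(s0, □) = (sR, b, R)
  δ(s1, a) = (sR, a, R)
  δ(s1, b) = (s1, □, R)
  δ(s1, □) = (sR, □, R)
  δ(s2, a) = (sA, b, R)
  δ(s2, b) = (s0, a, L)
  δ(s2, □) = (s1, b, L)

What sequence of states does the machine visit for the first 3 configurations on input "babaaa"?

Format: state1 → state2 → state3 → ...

Execution trace:
Initial: [s0]babaaa
Step 1: δ(s0, b) = (s0, b, L) → [s0]□babaaa
Step 2: δ(s0, □) = (sR, b, R) → b[sR]babaaa

The machine reaches the reject state sR and halts.

State sequence: s0 → s0 → sR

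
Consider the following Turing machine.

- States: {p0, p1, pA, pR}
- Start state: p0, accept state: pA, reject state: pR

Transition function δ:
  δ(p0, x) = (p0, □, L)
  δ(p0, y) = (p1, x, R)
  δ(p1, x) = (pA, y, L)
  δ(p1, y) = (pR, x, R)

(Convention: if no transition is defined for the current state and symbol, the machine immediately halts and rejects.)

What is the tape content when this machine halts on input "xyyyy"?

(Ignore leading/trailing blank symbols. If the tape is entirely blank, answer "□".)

Execution trace:
Initial: [p0]xyyyy
Step 1: δ(p0, x) = (p0, □, L) → [p0]□□yyyy

No transition is defined for δ(p0, □). By convention the machine halts and rejects.

Final tape (ignoring leading/trailing blanks): yyyy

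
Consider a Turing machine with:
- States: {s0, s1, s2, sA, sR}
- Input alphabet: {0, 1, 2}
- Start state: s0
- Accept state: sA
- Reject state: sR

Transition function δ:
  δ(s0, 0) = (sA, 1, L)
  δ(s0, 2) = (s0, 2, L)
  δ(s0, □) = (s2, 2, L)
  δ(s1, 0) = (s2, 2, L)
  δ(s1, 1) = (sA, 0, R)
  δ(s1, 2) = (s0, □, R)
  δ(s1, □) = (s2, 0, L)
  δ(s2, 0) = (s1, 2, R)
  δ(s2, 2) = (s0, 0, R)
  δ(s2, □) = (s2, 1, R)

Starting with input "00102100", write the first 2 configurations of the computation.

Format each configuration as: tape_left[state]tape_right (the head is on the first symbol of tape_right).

Transitions applied:
Step 1: δ(s0, 0) = (sA, 1, L)

The first 2 configurations are:
[s0]00102100 ⊢ [sA]□10102100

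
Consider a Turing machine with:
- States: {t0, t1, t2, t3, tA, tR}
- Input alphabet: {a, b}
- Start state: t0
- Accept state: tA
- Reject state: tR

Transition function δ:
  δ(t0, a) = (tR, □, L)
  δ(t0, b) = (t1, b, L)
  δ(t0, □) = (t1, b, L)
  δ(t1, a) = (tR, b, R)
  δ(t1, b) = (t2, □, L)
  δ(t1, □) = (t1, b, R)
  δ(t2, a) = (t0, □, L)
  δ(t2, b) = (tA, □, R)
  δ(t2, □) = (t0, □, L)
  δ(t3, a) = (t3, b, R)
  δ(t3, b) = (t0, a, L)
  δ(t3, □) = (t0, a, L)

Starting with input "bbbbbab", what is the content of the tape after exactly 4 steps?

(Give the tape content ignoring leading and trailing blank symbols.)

Execution trace:
Initial: [t0]bbbbbab
Step 1: δ(t0, b) = (t1, b, L) → [t1]□bbbbbab
Step 2: δ(t1, □) = (t1, b, R) → b[t1]bbbbbab
Step 3: δ(t1, b) = (t2, □, L) → [t2]b□bbbbab
Step 4: δ(t2, b) = (tA, □, R) → □[tA]□bbbbab

The machine reaches the accept state tA and halts.

After 4 steps, the tape (ignoring leading/trailing blanks) is: bbbbab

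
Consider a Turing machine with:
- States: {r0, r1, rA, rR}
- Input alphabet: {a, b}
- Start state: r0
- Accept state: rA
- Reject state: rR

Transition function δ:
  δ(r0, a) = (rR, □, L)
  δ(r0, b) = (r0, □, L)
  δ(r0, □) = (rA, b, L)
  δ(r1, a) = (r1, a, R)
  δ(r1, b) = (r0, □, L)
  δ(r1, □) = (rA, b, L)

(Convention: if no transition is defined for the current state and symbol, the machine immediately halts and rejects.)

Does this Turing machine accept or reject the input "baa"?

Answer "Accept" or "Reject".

Execution trace:
Initial: [r0]baa
Step 1: δ(r0, b) = (r0, □, L) → [r0]□□aa
Step 2: δ(r0, □) = (rA, b, L) → [rA]□b□aa

The machine reaches the accept state rA and halts.

Answer: Accept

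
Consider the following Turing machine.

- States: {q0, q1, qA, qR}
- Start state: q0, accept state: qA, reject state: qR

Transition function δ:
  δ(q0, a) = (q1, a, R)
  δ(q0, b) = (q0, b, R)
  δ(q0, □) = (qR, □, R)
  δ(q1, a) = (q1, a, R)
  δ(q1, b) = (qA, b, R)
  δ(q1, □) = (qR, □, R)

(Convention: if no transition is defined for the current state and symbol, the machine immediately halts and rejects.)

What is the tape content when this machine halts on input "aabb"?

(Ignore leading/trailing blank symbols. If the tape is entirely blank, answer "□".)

Execution trace:
Initial: [q0]aabb
Step 1: δ(q0, a) = (q1, a, R) → a[q1]abb
Step 2: δ(q1, a) = (q1, a, R) → aa[q1]bb
Step 3: δ(q1, b) = (qA, b, R) → aab[qA]b

The machine reaches the accept state qA and halts.

Final tape (ignoring leading/trailing blanks): aabb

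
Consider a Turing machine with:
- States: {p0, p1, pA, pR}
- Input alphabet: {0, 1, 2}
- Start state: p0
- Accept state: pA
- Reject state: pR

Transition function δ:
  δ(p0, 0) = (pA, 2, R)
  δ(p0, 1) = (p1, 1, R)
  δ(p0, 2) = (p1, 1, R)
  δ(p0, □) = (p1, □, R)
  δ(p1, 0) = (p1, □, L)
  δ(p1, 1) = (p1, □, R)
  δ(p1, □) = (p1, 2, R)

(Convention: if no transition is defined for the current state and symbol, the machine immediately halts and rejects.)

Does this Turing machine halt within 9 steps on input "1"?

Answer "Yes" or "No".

Execution trace:
Initial: [p0]1
Step 1: δ(p0, 1) = (p1, 1, R) → 1[p1]□
Step 2: δ(p1, □) = (p1, 2, R) → 12[p1]□
Step 3: δ(p1, □) = (p1, 2, R) → 122[p1]□
Step 4: δ(p1, □) = (p1, 2, R) → 1222[p1]□
Step 5: δ(p1, □) = (p1, 2, R) → 12222[p1]□
Step 6: δ(p1, □) = (p1, 2, R) → 122222[p1]□
Step 7: δ(p1, □) = (p1, 2, R) → 1222222[p1]□
Step 8: δ(p1, □) = (p1, 2, R) → 12222222[p1]□
Step 9: δ(p1, □) = (p1, 2, R) → 122222222[p1]□

The machine has not reached a halting state after 9 steps.
The machine did not halt within the 9-step bound.

Answer: No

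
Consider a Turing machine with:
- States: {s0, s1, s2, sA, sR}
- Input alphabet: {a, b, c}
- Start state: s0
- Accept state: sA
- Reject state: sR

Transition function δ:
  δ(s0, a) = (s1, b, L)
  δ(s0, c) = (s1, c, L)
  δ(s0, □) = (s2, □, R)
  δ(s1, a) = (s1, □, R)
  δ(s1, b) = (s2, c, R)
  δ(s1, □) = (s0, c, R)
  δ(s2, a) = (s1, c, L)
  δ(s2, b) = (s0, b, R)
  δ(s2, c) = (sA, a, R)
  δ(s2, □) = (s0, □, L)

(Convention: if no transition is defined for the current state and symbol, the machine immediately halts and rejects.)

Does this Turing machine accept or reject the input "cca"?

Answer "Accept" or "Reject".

Execution trace:
Initial: [s0]cca
Step 1: δ(s0, c) = (s1, c, L) → [s1]□cca
Step 2: δ(s1, □) = (s0, c, R) → c[s0]cca
Step 3: δ(s0, c) = (s1, c, L) → [s1]ccca

No transition is defined for δ(s1, c). By convention the machine halts and rejects.

Answer: Reject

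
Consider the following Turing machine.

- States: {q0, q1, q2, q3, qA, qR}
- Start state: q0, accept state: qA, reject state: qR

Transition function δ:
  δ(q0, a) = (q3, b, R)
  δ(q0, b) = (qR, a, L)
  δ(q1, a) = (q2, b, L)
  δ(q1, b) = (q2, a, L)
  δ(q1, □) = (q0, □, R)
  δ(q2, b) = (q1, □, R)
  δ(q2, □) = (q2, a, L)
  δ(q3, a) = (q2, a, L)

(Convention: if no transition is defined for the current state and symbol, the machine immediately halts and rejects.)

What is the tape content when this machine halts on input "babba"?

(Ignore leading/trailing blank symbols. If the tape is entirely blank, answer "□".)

Execution trace:
Initial: [q0]babba
Step 1: δ(q0, b) = (qR, a, L) → [qR]□aabba

The machine reaches the reject state qR and halts.

Final tape (ignoring leading/trailing blanks): aabba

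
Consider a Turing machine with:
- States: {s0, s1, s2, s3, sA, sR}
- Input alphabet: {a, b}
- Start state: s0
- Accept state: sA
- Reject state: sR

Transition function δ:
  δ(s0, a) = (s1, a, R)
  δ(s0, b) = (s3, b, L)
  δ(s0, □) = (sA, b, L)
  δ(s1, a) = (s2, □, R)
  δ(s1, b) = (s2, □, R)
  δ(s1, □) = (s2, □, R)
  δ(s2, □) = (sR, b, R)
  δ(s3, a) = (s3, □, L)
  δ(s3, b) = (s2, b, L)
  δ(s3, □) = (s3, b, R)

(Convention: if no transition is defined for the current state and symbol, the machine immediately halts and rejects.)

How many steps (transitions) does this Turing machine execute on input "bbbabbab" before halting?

Execution trace:
Initial: [s0]bbbabbab
Step 1: δ(s0, b) = (s3, b, L) → [s3]□bbbabbab
Step 2: δ(s3, □) = (s3, b, R) → b[s3]bbbabbab
Step 3: δ(s3, b) = (s2, b, L) → [s2]bbbbabbab

No transition is defined for δ(s2, b). By convention the machine halts and rejects.

The machine executed 3 steps before halting.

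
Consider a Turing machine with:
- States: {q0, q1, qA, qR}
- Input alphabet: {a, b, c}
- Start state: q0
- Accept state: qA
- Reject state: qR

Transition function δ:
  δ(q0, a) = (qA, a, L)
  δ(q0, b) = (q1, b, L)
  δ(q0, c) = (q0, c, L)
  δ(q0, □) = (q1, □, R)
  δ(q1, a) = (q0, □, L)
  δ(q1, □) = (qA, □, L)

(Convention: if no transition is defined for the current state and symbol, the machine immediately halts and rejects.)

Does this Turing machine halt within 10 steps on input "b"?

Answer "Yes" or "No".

Execution trace:
Initial: [q0]b
Step 1: δ(q0, b) = (q1, b, L) → [q1]□b
Step 2: δ(q1, □) = (qA, □, L) → [qA]□□b

The machine reaches the accept state qA and halts.
The machine halted after 2 steps (within the 10-step bound).

Answer: Yes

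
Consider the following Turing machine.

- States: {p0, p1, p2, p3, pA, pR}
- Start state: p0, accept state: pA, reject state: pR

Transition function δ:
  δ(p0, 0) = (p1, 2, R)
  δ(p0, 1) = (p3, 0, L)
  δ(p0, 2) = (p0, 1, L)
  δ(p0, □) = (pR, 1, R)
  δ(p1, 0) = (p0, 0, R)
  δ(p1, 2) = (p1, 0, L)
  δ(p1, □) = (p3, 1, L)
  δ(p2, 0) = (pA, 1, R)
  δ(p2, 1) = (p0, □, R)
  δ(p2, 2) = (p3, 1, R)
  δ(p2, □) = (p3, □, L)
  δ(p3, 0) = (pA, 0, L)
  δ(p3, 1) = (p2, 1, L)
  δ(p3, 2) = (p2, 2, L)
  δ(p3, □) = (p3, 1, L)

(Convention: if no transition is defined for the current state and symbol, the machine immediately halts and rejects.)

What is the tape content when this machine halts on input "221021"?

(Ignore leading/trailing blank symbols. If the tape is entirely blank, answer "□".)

Execution trace:
Initial: [p0]221021
Step 1: δ(p0, 2) = (p0, 1, L) → [p0]□121021
Step 2: δ(p0, □) = (pR, 1, R) → 1[pR]121021

The machine reaches the reject state pR and halts.

Final tape (ignoring leading/trailing blanks): 1121021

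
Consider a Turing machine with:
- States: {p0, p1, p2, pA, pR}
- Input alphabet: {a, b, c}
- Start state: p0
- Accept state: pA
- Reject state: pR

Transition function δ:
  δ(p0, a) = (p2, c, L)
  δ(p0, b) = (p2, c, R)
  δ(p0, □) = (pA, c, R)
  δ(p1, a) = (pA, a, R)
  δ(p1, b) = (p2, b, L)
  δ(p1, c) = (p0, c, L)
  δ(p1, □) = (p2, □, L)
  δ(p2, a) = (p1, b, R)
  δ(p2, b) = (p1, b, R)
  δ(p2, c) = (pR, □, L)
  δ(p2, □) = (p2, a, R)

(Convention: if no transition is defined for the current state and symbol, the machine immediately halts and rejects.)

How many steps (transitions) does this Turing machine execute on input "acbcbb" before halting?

Execution trace:
Initial: [p0]acbcbb
Step 1: δ(p0, a) = (p2, c, L) → [p2]□ccbcbb
Step 2: δ(p2, □) = (p2, a, R) → a[p2]ccbcbb
Step 3: δ(p2, c) = (pR, □, L) → [pR]a□cbcbb

The machine reaches the reject state pR and halts.

The machine executed 3 steps before halting.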